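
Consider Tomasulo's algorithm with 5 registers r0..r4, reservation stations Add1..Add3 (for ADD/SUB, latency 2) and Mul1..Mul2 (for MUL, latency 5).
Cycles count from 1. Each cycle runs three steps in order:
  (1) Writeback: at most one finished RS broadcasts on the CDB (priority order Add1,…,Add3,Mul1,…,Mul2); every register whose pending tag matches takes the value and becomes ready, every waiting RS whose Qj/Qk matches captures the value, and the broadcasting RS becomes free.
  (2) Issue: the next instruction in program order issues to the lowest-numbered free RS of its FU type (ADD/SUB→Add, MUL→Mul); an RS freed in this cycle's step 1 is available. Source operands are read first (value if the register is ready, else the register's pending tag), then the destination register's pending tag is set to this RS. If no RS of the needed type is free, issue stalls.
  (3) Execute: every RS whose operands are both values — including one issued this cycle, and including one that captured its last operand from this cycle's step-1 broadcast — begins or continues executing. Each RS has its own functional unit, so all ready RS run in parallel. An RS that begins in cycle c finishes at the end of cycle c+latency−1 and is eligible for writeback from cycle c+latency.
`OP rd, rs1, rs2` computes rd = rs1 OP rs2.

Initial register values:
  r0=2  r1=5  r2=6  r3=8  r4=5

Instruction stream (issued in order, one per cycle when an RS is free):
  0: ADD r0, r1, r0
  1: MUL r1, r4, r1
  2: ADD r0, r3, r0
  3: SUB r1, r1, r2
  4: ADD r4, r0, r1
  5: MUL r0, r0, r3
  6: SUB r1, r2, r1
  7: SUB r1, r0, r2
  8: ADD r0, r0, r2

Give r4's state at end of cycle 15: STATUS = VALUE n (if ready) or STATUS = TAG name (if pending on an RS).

STATUS = VALUE 34

cycle 1: issue ADD r0<-Add1 // r0:Add1,r1:5,r2:6,r3:8,r4:5
cycle 2: issue MUL r1<-Mul1 // r0:Add1,r1:Mul1,r2:6,r3:8,r4:5
cycle 3: CDB Add1=7; issue ADD r0<-Add1 // r0:Add1,r1:Mul1,r2:6,r3:8,r4:5
cycle 4: issue SUB r1<-Add2 // r0:Add1,r1:Add2,r2:6,r3:8,r4:5
cycle 5: CDB Add1=15; issue ADD r4<-Add1 // r0:15,r1:Add2,r2:6,r3:8,r4:Add1
cycle 6: issue MUL r0<-Mul2 // r0:Mul2,r1:Add2,r2:6,r3:8,r4:Add1
cycle 7: CDB Mul1=25; issue SUB r1<-Add3 // r0:Mul2,r1:Add3,r2:6,r3:8,r4:Add1
cycle 8: stall // r0:Mul2,r1:Add3,r2:6,r3:8,r4:Add1
cycle 9: CDB Add2=19; issue SUB r1<-Add2 // r0:Mul2,r1:Add2,r2:6,r3:8,r4:Add1
cycle 10: stall // r0:Mul2,r1:Add2,r2:6,r3:8,r4:Add1
cycle 11: CDB Add1=34; issue ADD r0<-Add1 // r0:Add1,r1:Add2,r2:6,r3:8,r4:34
cycle 12: CDB Add3=-13 // r0:Add1,r1:Add2,r2:6,r3:8,r4:34
cycle 13: CDB Mul2=120 // r0:Add1,r1:Add2,r2:6,r3:8,r4:34
cycle 14: - // r0:Add1,r1:Add2,r2:6,r3:8,r4:34
cycle 15: CDB Add1=126 // r0:126,r1:Add2,r2:6,r3:8,r4:34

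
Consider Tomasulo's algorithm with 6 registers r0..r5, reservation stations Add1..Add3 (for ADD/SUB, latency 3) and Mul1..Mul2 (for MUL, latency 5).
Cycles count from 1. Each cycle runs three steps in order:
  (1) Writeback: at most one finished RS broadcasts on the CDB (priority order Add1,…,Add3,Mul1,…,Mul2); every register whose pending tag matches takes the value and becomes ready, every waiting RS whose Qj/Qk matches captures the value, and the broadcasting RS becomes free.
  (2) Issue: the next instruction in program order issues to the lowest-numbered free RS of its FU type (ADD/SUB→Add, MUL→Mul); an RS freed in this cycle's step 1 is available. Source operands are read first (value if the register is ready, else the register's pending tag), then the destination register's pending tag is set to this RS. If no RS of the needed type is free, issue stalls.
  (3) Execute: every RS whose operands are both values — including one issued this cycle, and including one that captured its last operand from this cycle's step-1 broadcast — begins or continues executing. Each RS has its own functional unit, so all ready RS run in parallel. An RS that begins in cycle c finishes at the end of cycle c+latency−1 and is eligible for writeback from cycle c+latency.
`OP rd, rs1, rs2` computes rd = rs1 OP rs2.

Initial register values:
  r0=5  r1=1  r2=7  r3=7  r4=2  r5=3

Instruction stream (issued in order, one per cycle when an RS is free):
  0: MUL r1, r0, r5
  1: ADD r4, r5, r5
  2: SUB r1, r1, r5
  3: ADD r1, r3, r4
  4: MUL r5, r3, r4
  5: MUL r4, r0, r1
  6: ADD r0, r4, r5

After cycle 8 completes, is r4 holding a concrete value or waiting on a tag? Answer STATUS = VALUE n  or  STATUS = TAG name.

STATUS = TAG Mul1

cycle 1: issue MUL r1<-Mul1 // r0:5,r1:Mul1,r2:7,r3:7,r4:2,r5:3
cycle 2: issue ADD r4<-Add1 // r0:5,r1:Mul1,r2:7,r3:7,r4:Add1,r5:3
cycle 3: issue SUB r1<-Add2 // r0:5,r1:Add2,r2:7,r3:7,r4:Add1,r5:3
cycle 4: issue ADD r1<-Add3 // r0:5,r1:Add3,r2:7,r3:7,r4:Add1,r5:3
cycle 5: CDB Add1=6; issue MUL r5<-Mul2 // r0:5,r1:Add3,r2:7,r3:7,r4:6,r5:Mul2
cycle 6: CDB Mul1=15; issue MUL r4<-Mul1 // r0:5,r1:Add3,r2:7,r3:7,r4:Mul1,r5:Mul2
cycle 7: issue ADD r0<-Add1 // r0:Add1,r1:Add3,r2:7,r3:7,r4:Mul1,r5:Mul2
cycle 8: CDB Add3=13 // r0:Add1,r1:13,r2:7,r3:7,r4:Mul1,r5:Mul2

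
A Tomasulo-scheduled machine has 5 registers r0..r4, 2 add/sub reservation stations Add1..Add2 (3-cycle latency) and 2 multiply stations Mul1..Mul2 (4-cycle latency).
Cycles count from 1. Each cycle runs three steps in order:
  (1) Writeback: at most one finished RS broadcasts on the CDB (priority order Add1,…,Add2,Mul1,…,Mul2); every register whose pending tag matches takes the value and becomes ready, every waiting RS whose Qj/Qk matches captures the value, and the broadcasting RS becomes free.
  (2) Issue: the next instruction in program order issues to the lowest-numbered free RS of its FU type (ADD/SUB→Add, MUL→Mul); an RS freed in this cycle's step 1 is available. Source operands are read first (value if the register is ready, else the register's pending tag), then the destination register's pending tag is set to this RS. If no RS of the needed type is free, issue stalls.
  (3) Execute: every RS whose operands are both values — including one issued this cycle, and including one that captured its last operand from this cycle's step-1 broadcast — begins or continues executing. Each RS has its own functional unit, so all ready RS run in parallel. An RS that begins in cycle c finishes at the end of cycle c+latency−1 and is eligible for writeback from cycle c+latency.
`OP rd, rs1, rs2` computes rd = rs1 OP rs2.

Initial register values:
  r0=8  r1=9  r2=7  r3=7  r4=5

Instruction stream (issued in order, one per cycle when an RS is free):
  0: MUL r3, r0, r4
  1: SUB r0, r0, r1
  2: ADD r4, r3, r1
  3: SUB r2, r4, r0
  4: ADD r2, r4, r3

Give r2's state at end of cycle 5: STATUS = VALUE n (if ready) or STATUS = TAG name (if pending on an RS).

c1: issue MUL r3<-Mul1 | r0:8,r1:9,r2:7,r3:Mul1,r4:5
c2: issue SUB r0<-Add1 | r0:Add1,r1:9,r2:7,r3:Mul1,r4:5
c3: issue ADD r4<-Add2 | r0:Add1,r1:9,r2:7,r3:Mul1,r4:Add2
c4: stall | r0:Add1,r1:9,r2:7,r3:Mul1,r4:Add2
c5: CDB Add1=-1; issue SUB r2<-Add1 | r0:-1,r1:9,r2:Add1,r3:Mul1,r4:Add2

STATUS = TAG Add1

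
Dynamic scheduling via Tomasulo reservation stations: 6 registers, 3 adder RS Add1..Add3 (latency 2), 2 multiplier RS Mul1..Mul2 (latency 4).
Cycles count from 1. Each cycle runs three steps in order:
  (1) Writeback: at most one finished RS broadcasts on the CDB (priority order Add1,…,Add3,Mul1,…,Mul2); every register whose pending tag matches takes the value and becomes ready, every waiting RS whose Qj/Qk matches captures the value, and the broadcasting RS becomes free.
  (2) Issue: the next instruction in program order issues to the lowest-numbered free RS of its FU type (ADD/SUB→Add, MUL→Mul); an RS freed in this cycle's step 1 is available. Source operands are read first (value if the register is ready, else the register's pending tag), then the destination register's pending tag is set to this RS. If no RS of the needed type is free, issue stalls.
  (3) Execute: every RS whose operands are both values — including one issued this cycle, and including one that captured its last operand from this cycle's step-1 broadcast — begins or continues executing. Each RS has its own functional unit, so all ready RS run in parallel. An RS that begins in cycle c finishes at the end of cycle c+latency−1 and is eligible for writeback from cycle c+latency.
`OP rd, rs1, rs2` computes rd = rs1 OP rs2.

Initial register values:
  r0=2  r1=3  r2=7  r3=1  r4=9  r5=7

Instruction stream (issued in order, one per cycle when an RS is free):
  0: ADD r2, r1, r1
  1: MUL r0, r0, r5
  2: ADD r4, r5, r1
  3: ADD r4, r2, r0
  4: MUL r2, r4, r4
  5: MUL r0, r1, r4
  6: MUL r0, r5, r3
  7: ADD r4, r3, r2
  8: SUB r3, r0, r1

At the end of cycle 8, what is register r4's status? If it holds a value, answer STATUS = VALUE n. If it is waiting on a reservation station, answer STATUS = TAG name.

  c1: issue ADD r2<-Add1  regs: r0:2,r1:3,r2:Add1,r3:1,r4:9,r5:7
  c2: issue MUL r0<-Mul1  regs: r0:Mul1,r1:3,r2:Add1,r3:1,r4:9,r5:7
  c3: CDB Add1=6; issue ADD r4<-Add1  regs: r0:Mul1,r1:3,r2:6,r3:1,r4:Add1,r5:7
  c4: issue ADD r4<-Add2  regs: r0:Mul1,r1:3,r2:6,r3:1,r4:Add2,r5:7
  c5: CDB Add1=10; issue MUL r2<-Mul2  regs: r0:Mul1,r1:3,r2:Mul2,r3:1,r4:Add2,r5:7
  c6: CDB Mul1=14; issue MUL r0<-Mul1  regs: r0:Mul1,r1:3,r2:Mul2,r3:1,r4:Add2,r5:7
  c7: stall  regs: r0:Mul1,r1:3,r2:Mul2,r3:1,r4:Add2,r5:7
  c8: CDB Add2=20; stall  regs: r0:Mul1,r1:3,r2:Mul2,r3:1,r4:20,r5:7

STATUS = VALUE 20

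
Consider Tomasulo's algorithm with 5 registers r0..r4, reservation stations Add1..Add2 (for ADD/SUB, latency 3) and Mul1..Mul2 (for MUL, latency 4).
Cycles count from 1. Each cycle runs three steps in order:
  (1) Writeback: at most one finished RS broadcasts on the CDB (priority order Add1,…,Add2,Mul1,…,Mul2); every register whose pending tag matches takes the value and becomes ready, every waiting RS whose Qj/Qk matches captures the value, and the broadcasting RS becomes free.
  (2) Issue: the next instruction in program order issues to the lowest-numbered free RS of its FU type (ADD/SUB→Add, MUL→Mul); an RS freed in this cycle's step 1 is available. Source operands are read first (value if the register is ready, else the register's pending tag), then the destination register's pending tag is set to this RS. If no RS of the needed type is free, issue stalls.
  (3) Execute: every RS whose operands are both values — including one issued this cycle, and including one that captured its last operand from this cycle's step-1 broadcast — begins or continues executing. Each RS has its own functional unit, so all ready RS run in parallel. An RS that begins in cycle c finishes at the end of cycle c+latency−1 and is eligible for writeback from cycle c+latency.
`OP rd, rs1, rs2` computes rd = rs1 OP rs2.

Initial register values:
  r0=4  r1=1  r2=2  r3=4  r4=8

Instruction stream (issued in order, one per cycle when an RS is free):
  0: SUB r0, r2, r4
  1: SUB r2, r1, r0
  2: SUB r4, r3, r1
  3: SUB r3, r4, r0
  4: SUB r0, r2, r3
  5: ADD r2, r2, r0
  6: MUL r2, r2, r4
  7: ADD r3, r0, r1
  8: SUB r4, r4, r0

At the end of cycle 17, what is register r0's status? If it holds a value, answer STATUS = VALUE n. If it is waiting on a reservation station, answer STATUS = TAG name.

cycle 1: issue SUB r0<-Add1 // r0:Add1,r1:1,r2:2,r3:4,r4:8
cycle 2: issue SUB r2<-Add2 // r0:Add1,r1:1,r2:Add2,r3:4,r4:8
cycle 3: stall // r0:Add1,r1:1,r2:Add2,r3:4,r4:8
cycle 4: CDB Add1=-6; issue SUB r4<-Add1 // r0:-6,r1:1,r2:Add2,r3:4,r4:Add1
cycle 5: stall // r0:-6,r1:1,r2:Add2,r3:4,r4:Add1
cycle 6: stall // r0:-6,r1:1,r2:Add2,r3:4,r4:Add1
cycle 7: CDB Add1=3; issue SUB r3<-Add1 // r0:-6,r1:1,r2:Add2,r3:Add1,r4:3
cycle 8: CDB Add2=7; issue SUB r0<-Add2 // r0:Add2,r1:1,r2:7,r3:Add1,r4:3
cycle 9: stall // r0:Add2,r1:1,r2:7,r3:Add1,r4:3
cycle 10: CDB Add1=9; issue ADD r2<-Add1 // r0:Add2,r1:1,r2:Add1,r3:9,r4:3
cycle 11: issue MUL r2<-Mul1 // r0:Add2,r1:1,r2:Mul1,r3:9,r4:3
cycle 12: stall // r0:Add2,r1:1,r2:Mul1,r3:9,r4:3
cycle 13: CDB Add2=-2; issue ADD r3<-Add2 // r0:-2,r1:1,r2:Mul1,r3:Add2,r4:3
cycle 14: stall // r0:-2,r1:1,r2:Mul1,r3:Add2,r4:3
cycle 15: stall // r0:-2,r1:1,r2:Mul1,r3:Add2,r4:3
cycle 16: CDB Add1=5; issue SUB r4<-Add1 // r0:-2,r1:1,r2:Mul1,r3:Add2,r4:Add1
cycle 17: CDB Add2=-1 // r0:-2,r1:1,r2:Mul1,r3:-1,r4:Add1

STATUS = VALUE -2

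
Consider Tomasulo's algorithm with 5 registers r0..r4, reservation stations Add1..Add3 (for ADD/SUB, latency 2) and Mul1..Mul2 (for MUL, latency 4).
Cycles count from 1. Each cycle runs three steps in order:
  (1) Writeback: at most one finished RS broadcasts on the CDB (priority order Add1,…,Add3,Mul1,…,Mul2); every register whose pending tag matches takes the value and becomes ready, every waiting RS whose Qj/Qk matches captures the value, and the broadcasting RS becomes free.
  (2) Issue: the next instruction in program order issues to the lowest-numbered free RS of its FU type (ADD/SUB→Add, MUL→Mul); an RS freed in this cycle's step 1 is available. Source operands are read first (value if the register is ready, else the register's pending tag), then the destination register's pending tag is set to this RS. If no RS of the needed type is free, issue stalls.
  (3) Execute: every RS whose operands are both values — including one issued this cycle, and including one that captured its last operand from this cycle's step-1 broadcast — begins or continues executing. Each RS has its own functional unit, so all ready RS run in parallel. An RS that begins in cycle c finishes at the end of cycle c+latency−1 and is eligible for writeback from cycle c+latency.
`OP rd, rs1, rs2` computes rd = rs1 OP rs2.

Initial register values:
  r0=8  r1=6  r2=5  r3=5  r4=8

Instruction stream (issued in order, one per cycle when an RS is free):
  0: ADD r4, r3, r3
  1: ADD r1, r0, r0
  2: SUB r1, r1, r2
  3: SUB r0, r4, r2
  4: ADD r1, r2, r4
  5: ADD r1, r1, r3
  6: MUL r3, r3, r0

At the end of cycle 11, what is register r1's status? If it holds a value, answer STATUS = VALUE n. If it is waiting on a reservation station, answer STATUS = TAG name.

  c1: issue ADD r4<-Add1  regs: r0:8,r1:6,r2:5,r3:5,r4:Add1
  c2: issue ADD r1<-Add2  regs: r0:8,r1:Add2,r2:5,r3:5,r4:Add1
  c3: CDB Add1=10; issue SUB r1<-Add1  regs: r0:8,r1:Add1,r2:5,r3:5,r4:10
  c4: CDB Add2=16; issue SUB r0<-Add2  regs: r0:Add2,r1:Add1,r2:5,r3:5,r4:10
  c5: issue ADD r1<-Add3  regs: r0:Add2,r1:Add3,r2:5,r3:5,r4:10
  c6: CDB Add1=11; issue ADD r1<-Add1  regs: r0:Add2,r1:Add1,r2:5,r3:5,r4:10
  c7: CDB Add2=5; issue MUL r3<-Mul1  regs: r0:5,r1:Add1,r2:5,r3:Mul1,r4:10
  c8: CDB Add3=15  regs: r0:5,r1:Add1,r2:5,r3:Mul1,r4:10
  c9: -  regs: r0:5,r1:Add1,r2:5,r3:Mul1,r4:10
  c10: CDB Add1=20  regs: r0:5,r1:20,r2:5,r3:Mul1,r4:10
  c11: CDB Mul1=25  regs: r0:5,r1:20,r2:5,r3:25,r4:10

STATUS = VALUE 20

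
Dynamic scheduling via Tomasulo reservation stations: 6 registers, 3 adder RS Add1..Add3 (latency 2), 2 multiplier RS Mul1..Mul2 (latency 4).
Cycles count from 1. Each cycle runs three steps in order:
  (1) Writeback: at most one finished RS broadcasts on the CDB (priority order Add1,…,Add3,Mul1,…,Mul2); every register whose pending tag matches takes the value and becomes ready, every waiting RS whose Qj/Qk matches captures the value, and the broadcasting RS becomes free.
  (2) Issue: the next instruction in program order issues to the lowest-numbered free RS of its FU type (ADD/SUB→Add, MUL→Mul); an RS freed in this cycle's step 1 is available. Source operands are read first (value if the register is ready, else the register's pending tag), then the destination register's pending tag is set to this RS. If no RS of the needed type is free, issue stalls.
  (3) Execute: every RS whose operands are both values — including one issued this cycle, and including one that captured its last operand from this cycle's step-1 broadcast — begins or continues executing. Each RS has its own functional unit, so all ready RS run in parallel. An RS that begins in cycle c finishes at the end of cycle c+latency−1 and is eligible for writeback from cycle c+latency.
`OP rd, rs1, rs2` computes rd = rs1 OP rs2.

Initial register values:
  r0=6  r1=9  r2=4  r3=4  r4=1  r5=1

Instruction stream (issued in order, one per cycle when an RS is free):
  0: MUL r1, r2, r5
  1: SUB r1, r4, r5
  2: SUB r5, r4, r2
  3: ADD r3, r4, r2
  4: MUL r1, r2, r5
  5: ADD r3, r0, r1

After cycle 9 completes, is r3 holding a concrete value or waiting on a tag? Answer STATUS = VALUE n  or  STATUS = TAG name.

cycle 1: issue MUL r1<-Mul1 // r0:6,r1:Mul1,r2:4,r3:4,r4:1,r5:1
cycle 2: issue SUB r1<-Add1 // r0:6,r1:Add1,r2:4,r3:4,r4:1,r5:1
cycle 3: issue SUB r5<-Add2 // r0:6,r1:Add1,r2:4,r3:4,r4:1,r5:Add2
cycle 4: CDB Add1=0; issue ADD r3<-Add1 // r0:6,r1:0,r2:4,r3:Add1,r4:1,r5:Add2
cycle 5: CDB Add2=-3; issue MUL r1<-Mul2 // r0:6,r1:Mul2,r2:4,r3:Add1,r4:1,r5:-3
cycle 6: CDB Add1=5; issue ADD r3<-Add1 // r0:6,r1:Mul2,r2:4,r3:Add1,r4:1,r5:-3
cycle 7: CDB Mul1=4 // r0:6,r1:Mul2,r2:4,r3:Add1,r4:1,r5:-3
cycle 8: - // r0:6,r1:Mul2,r2:4,r3:Add1,r4:1,r5:-3
cycle 9: CDB Mul2=-12 // r0:6,r1:-12,r2:4,r3:Add1,r4:1,r5:-3

STATUS = TAG Add1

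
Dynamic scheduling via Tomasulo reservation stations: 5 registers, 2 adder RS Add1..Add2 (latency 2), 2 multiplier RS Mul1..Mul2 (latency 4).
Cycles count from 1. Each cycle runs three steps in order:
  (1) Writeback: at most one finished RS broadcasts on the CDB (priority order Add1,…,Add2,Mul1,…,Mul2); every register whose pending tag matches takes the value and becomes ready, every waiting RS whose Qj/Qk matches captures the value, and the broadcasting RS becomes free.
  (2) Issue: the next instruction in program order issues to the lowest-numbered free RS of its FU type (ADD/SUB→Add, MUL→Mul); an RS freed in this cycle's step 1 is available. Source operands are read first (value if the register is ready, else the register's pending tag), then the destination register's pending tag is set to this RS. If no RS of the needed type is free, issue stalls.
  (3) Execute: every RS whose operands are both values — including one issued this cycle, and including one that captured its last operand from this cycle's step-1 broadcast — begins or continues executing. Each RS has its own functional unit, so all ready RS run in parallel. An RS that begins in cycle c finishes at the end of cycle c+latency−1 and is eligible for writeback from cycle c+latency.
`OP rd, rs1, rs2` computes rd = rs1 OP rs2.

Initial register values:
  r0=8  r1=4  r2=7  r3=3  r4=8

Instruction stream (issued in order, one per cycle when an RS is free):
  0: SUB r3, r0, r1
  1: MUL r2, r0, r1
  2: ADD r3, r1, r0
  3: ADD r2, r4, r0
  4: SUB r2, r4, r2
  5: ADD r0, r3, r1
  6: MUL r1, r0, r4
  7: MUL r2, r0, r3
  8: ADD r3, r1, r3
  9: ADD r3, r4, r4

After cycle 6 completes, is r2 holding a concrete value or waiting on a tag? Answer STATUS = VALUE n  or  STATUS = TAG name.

STATUS = TAG Add1

  c1: issue SUB r3<-Add1  regs: r0:8,r1:4,r2:7,r3:Add1,r4:8
  c2: issue MUL r2<-Mul1  regs: r0:8,r1:4,r2:Mul1,r3:Add1,r4:8
  c3: CDB Add1=4; issue ADD r3<-Add1  regs: r0:8,r1:4,r2:Mul1,r3:Add1,r4:8
  c4: issue ADD r2<-Add2  regs: r0:8,r1:4,r2:Add2,r3:Add1,r4:8
  c5: CDB Add1=12; issue SUB r2<-Add1  regs: r0:8,r1:4,r2:Add1,r3:12,r4:8
  c6: CDB Add2=16; issue ADD r0<-Add2  regs: r0:Add2,r1:4,r2:Add1,r3:12,r4:8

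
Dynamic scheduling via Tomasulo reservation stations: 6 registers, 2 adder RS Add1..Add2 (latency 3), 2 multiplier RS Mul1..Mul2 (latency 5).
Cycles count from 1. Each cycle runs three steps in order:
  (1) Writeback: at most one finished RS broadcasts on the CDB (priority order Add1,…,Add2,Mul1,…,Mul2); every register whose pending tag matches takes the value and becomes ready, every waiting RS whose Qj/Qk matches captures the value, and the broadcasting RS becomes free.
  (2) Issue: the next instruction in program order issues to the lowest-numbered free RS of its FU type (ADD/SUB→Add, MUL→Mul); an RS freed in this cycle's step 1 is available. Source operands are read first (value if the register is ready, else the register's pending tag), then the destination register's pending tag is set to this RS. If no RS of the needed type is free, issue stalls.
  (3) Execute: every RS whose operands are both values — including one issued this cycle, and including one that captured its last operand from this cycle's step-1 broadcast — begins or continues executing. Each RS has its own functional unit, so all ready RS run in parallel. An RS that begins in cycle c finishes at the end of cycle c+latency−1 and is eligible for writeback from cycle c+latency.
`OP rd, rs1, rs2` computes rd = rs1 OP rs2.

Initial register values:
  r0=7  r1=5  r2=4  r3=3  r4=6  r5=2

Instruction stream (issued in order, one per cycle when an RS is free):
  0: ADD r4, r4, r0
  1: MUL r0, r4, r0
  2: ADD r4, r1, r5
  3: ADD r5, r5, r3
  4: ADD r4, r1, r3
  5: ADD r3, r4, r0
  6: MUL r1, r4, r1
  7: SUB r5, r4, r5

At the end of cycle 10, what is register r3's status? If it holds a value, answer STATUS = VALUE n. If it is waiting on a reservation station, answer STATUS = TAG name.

  c1: issue ADD r4<-Add1  regs: r0:7,r1:5,r2:4,r3:3,r4:Add1,r5:2
  c2: issue MUL r0<-Mul1  regs: r0:Mul1,r1:5,r2:4,r3:3,r4:Add1,r5:2
  c3: issue ADD r4<-Add2  regs: r0:Mul1,r1:5,r2:4,r3:3,r4:Add2,r5:2
  c4: CDB Add1=13; issue ADD r5<-Add1  regs: r0:Mul1,r1:5,r2:4,r3:3,r4:Add2,r5:Add1
  c5: stall  regs: r0:Mul1,r1:5,r2:4,r3:3,r4:Add2,r5:Add1
  c6: CDB Add2=7; issue ADD r4<-Add2  regs: r0:Mul1,r1:5,r2:4,r3:3,r4:Add2,r5:Add1
  c7: CDB Add1=5; issue ADD r3<-Add1  regs: r0:Mul1,r1:5,r2:4,r3:Add1,r4:Add2,r5:5
  c8: issue MUL r1<-Mul2  regs: r0:Mul1,r1:Mul2,r2:4,r3:Add1,r4:Add2,r5:5
  c9: CDB Add2=8; issue SUB r5<-Add2  regs: r0:Mul1,r1:Mul2,r2:4,r3:Add1,r4:8,r5:Add2
  c10: CDB Mul1=91  regs: r0:91,r1:Mul2,r2:4,r3:Add1,r4:8,r5:Add2

STATUS = TAG Add1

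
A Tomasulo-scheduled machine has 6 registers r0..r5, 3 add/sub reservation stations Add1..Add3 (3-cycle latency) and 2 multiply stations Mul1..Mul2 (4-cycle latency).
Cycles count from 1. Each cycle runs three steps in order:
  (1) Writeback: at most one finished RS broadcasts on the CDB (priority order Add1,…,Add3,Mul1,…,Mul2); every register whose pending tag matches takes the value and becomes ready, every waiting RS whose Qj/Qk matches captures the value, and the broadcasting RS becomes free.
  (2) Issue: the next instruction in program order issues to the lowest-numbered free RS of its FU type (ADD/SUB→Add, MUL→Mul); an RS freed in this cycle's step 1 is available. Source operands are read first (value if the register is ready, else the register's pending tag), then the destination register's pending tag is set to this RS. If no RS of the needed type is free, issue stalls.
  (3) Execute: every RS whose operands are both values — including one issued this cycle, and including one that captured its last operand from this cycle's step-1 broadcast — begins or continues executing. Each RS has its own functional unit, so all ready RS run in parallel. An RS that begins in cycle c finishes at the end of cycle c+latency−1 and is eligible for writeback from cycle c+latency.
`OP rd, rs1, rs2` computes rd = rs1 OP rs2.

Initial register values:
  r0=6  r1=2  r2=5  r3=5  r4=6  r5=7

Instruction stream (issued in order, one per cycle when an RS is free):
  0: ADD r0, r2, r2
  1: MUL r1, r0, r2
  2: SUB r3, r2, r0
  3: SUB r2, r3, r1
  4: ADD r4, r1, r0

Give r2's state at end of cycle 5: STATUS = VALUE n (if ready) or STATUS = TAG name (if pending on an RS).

STATUS = TAG Add1

  c1: issue ADD r0<-Add1  regs: r0:Add1,r1:2,r2:5,r3:5,r4:6,r5:7
  c2: issue MUL r1<-Mul1  regs: r0:Add1,r1:Mul1,r2:5,r3:5,r4:6,r5:7
  c3: issue SUB r3<-Add2  regs: r0:Add1,r1:Mul1,r2:5,r3:Add2,r4:6,r5:7
  c4: CDB Add1=10; issue SUB r2<-Add1  regs: r0:10,r1:Mul1,r2:Add1,r3:Add2,r4:6,r5:7
  c5: issue ADD r4<-Add3  regs: r0:10,r1:Mul1,r2:Add1,r3:Add2,r4:Add3,r5:7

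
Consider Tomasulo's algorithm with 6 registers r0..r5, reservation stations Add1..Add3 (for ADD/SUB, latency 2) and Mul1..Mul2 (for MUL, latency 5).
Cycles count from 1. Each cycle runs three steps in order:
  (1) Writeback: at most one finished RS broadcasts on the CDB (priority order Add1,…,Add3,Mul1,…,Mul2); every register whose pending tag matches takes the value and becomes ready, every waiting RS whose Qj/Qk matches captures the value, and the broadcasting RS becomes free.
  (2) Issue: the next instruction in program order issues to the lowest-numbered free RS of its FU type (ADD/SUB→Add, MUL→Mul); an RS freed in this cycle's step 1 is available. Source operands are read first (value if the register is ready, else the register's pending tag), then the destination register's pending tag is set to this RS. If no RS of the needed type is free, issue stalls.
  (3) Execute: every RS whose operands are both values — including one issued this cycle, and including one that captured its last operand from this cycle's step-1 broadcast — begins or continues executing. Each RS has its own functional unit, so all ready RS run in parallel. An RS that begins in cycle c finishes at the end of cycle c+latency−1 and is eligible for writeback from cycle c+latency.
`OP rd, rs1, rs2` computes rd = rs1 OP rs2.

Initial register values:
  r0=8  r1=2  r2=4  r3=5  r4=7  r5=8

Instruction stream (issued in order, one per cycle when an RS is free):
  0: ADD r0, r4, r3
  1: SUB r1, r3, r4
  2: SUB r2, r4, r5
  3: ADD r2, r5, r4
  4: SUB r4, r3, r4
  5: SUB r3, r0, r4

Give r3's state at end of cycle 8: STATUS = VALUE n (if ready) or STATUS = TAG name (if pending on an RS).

  c1: issue ADD r0<-Add1  regs: r0:Add1,r1:2,r2:4,r3:5,r4:7,r5:8
  c2: issue SUB r1<-Add2  regs: r0:Add1,r1:Add2,r2:4,r3:5,r4:7,r5:8
  c3: CDB Add1=12; issue SUB r2<-Add1  regs: r0:12,r1:Add2,r2:Add1,r3:5,r4:7,r5:8
  c4: CDB Add2=-2; issue ADD r2<-Add2  regs: r0:12,r1:-2,r2:Add2,r3:5,r4:7,r5:8
  c5: CDB Add1=-1; issue SUB r4<-Add1  regs: r0:12,r1:-2,r2:Add2,r3:5,r4:Add1,r5:8
  c6: CDB Add2=15; issue SUB r3<-Add2  regs: r0:12,r1:-2,r2:15,r3:Add2,r4:Add1,r5:8
  c7: CDB Add1=-2  regs: r0:12,r1:-2,r2:15,r3:Add2,r4:-2,r5:8
  c8: -  regs: r0:12,r1:-2,r2:15,r3:Add2,r4:-2,r5:8

STATUS = TAG Add2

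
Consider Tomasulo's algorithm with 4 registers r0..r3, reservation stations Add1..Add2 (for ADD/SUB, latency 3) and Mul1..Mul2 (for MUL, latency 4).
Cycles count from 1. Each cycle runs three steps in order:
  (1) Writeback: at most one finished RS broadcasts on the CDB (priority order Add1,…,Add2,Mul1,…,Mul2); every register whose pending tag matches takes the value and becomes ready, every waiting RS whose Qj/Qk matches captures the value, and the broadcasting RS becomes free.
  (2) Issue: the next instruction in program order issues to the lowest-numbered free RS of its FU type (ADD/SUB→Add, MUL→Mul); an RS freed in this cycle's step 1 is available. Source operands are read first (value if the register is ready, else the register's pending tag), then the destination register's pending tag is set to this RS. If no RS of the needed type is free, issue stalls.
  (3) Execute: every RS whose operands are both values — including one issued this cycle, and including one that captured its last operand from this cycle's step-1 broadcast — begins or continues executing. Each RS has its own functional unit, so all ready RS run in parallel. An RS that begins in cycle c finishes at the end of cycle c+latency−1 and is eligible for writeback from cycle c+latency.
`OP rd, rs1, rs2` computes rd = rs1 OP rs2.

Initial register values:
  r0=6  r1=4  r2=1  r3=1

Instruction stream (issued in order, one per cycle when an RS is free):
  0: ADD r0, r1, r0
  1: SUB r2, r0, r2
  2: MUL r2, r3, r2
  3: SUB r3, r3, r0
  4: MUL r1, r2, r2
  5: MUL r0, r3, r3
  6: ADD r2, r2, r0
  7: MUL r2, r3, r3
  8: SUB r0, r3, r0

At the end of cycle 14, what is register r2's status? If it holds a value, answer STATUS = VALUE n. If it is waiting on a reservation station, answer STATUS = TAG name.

STATUS = TAG Add1

  c1: issue ADD r0<-Add1  regs: r0:Add1,r1:4,r2:1,r3:1
  c2: issue SUB r2<-Add2  regs: r0:Add1,r1:4,r2:Add2,r3:1
  c3: issue MUL r2<-Mul1  regs: r0:Add1,r1:4,r2:Mul1,r3:1
  c4: CDB Add1=10; issue SUB r3<-Add1  regs: r0:10,r1:4,r2:Mul1,r3:Add1
  c5: issue MUL r1<-Mul2  regs: r0:10,r1:Mul2,r2:Mul1,r3:Add1
  c6: stall  regs: r0:10,r1:Mul2,r2:Mul1,r3:Add1
  c7: CDB Add1=-9; stall  regs: r0:10,r1:Mul2,r2:Mul1,r3:-9
  c8: CDB Add2=9; stall  regs: r0:10,r1:Mul2,r2:Mul1,r3:-9
  c9: stall  regs: r0:10,r1:Mul2,r2:Mul1,r3:-9
  c10: stall  regs: r0:10,r1:Mul2,r2:Mul1,r3:-9
  c11: stall  regs: r0:10,r1:Mul2,r2:Mul1,r3:-9
  c12: CDB Mul1=9; issue MUL r0<-Mul1  regs: r0:Mul1,r1:Mul2,r2:9,r3:-9
  c13: issue ADD r2<-Add1  regs: r0:Mul1,r1:Mul2,r2:Add1,r3:-9
  c14: stall  regs: r0:Mul1,r1:Mul2,r2:Add1,r3:-9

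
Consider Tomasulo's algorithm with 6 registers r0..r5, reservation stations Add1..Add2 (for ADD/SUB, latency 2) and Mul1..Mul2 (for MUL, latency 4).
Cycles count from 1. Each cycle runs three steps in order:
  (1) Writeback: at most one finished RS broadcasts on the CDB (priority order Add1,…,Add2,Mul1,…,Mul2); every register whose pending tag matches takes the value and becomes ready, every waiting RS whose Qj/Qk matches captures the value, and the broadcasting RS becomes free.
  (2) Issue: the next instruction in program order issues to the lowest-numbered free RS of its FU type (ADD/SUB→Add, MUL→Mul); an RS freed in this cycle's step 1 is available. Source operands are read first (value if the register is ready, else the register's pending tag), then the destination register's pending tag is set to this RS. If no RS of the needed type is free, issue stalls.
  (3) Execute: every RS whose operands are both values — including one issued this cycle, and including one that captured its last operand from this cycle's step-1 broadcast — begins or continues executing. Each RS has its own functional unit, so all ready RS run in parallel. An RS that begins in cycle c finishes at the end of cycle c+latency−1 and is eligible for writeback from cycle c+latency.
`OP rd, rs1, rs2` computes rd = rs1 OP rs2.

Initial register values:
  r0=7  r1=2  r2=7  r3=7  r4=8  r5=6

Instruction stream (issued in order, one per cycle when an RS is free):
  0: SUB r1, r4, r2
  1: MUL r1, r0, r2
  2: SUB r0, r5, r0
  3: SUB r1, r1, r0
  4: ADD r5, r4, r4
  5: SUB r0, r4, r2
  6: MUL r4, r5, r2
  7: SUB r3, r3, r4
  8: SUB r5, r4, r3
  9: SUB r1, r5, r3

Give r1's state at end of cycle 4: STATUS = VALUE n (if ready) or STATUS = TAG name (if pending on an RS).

c1: issue SUB r1<-Add1 | r0:7,r1:Add1,r2:7,r3:7,r4:8,r5:6
c2: issue MUL r1<-Mul1 | r0:7,r1:Mul1,r2:7,r3:7,r4:8,r5:6
c3: CDB Add1=1; issue SUB r0<-Add1 | r0:Add1,r1:Mul1,r2:7,r3:7,r4:8,r5:6
c4: issue SUB r1<-Add2 | r0:Add1,r1:Add2,r2:7,r3:7,r4:8,r5:6

STATUS = TAG Add2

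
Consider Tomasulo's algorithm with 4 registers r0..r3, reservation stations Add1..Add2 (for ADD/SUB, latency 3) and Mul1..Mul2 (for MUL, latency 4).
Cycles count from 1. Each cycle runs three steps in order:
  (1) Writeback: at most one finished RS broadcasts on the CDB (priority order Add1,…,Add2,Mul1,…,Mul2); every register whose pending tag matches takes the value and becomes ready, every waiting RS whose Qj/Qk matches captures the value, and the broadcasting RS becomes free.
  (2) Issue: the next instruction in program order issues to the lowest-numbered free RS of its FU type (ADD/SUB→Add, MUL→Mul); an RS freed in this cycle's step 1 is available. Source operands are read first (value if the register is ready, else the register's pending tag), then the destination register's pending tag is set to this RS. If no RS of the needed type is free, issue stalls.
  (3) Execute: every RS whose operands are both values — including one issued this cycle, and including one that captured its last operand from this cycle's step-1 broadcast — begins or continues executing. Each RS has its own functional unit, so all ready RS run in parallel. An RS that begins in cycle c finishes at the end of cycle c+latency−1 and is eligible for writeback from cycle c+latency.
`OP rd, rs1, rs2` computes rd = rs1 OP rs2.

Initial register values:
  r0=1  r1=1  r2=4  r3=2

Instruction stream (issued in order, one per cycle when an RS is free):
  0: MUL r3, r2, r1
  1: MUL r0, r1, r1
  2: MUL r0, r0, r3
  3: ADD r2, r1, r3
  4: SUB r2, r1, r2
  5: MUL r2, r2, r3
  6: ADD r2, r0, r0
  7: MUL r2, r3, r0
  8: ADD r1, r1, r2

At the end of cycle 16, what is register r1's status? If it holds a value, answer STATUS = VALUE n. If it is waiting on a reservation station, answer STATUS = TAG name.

STATUS = TAG Add2

  c1: issue MUL r3<-Mul1  regs: r0:1,r1:1,r2:4,r3:Mul1
  c2: issue MUL r0<-Mul2  regs: r0:Mul2,r1:1,r2:4,r3:Mul1
  c3: stall  regs: r0:Mul2,r1:1,r2:4,r3:Mul1
  c4: stall  regs: r0:Mul2,r1:1,r2:4,r3:Mul1
  c5: CDB Mul1=4; issue MUL r0<-Mul1  regs: r0:Mul1,r1:1,r2:4,r3:4
  c6: CDB Mul2=1; issue ADD r2<-Add1  regs: r0:Mul1,r1:1,r2:Add1,r3:4
  c7: issue SUB r2<-Add2  regs: r0:Mul1,r1:1,r2:Add2,r3:4
  c8: issue MUL r2<-Mul2  regs: r0:Mul1,r1:1,r2:Mul2,r3:4
  c9: CDB Add1=5; issue ADD r2<-Add1  regs: r0:Mul1,r1:1,r2:Add1,r3:4
  c10: CDB Mul1=4; issue MUL r2<-Mul1  regs: r0:4,r1:1,r2:Mul1,r3:4
  c11: stall  regs: r0:4,r1:1,r2:Mul1,r3:4
  c12: CDB Add2=-4; issue ADD r1<-Add2  regs: r0:4,r1:Add2,r2:Mul1,r3:4
  c13: CDB Add1=8  regs: r0:4,r1:Add2,r2:Mul1,r3:4
  c14: CDB Mul1=16  regs: r0:4,r1:Add2,r2:16,r3:4
  c15: -  regs: r0:4,r1:Add2,r2:16,r3:4
  c16: CDB Mul2=-16  regs: r0:4,r1:Add2,r2:16,r3:4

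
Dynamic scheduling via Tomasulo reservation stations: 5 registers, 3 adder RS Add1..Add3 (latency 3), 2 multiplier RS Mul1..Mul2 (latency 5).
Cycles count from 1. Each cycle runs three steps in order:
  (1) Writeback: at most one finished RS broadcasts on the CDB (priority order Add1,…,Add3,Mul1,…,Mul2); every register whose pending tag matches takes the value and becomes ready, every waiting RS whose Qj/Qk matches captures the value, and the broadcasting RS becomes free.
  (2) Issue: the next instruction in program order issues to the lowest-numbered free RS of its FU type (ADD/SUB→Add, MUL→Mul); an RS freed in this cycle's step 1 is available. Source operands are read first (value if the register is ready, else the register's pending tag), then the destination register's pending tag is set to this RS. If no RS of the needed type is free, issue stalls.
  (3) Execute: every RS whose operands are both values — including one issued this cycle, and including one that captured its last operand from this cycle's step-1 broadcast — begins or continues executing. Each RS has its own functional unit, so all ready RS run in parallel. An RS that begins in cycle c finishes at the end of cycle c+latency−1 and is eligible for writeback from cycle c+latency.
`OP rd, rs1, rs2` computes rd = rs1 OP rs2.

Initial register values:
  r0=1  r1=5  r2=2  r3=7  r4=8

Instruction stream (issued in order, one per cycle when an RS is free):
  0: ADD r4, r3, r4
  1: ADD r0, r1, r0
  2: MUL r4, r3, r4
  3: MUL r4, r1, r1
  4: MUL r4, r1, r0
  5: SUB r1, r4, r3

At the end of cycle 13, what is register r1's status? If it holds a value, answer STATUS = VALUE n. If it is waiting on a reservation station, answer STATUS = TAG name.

c1: issue ADD r4<-Add1 | r0:1,r1:5,r2:2,r3:7,r4:Add1
c2: issue ADD r0<-Add2 | r0:Add2,r1:5,r2:2,r3:7,r4:Add1
c3: issue MUL r4<-Mul1 | r0:Add2,r1:5,r2:2,r3:7,r4:Mul1
c4: CDB Add1=15; issue MUL r4<-Mul2 | r0:Add2,r1:5,r2:2,r3:7,r4:Mul2
c5: CDB Add2=6; stall | r0:6,r1:5,r2:2,r3:7,r4:Mul2
c6: stall | r0:6,r1:5,r2:2,r3:7,r4:Mul2
c7: stall | r0:6,r1:5,r2:2,r3:7,r4:Mul2
c8: stall | r0:6,r1:5,r2:2,r3:7,r4:Mul2
c9: CDB Mul1=105; issue MUL r4<-Mul1 | r0:6,r1:5,r2:2,r3:7,r4:Mul1
c10: CDB Mul2=25; issue SUB r1<-Add1 | r0:6,r1:Add1,r2:2,r3:7,r4:Mul1
c11: - | r0:6,r1:Add1,r2:2,r3:7,r4:Mul1
c12: - | r0:6,r1:Add1,r2:2,r3:7,r4:Mul1
c13: - | r0:6,r1:Add1,r2:2,r3:7,r4:Mul1

STATUS = TAG Add1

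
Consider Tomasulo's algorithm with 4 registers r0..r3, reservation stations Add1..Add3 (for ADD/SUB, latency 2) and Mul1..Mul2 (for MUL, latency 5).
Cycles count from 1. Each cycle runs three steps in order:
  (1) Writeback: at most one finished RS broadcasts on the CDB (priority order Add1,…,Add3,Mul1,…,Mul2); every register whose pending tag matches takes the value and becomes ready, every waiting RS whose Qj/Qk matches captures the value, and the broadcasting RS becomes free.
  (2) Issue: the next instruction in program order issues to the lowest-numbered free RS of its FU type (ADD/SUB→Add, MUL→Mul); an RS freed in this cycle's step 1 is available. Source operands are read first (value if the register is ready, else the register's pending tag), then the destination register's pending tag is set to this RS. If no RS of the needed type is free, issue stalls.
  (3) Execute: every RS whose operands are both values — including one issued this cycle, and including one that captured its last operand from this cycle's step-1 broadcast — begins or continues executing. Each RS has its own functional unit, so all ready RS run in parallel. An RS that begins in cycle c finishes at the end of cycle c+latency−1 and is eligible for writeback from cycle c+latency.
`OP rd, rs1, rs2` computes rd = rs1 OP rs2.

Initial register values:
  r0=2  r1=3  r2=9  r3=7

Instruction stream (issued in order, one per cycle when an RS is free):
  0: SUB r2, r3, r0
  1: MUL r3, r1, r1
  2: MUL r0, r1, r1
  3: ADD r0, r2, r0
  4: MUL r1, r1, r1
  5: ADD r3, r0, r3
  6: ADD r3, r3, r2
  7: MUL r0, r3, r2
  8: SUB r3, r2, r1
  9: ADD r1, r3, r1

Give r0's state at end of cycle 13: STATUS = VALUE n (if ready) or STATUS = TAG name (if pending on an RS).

c1: issue SUB r2<-Add1 | r0:2,r1:3,r2:Add1,r3:7
c2: issue MUL r3<-Mul1 | r0:2,r1:3,r2:Add1,r3:Mul1
c3: CDB Add1=5; issue MUL r0<-Mul2 | r0:Mul2,r1:3,r2:5,r3:Mul1
c4: issue ADD r0<-Add1 | r0:Add1,r1:3,r2:5,r3:Mul1
c5: stall | r0:Add1,r1:3,r2:5,r3:Mul1
c6: stall | r0:Add1,r1:3,r2:5,r3:Mul1
c7: CDB Mul1=9; issue MUL r1<-Mul1 | r0:Add1,r1:Mul1,r2:5,r3:9
c8: CDB Mul2=9; issue ADD r3<-Add2 | r0:Add1,r1:Mul1,r2:5,r3:Add2
c9: issue ADD r3<-Add3 | r0:Add1,r1:Mul1,r2:5,r3:Add3
c10: CDB Add1=14; issue MUL r0<-Mul2 | r0:Mul2,r1:Mul1,r2:5,r3:Add3
c11: issue SUB r3<-Add1 | r0:Mul2,r1:Mul1,r2:5,r3:Add1
c12: CDB Add2=23; issue ADD r1<-Add2 | r0:Mul2,r1:Add2,r2:5,r3:Add1
c13: CDB Mul1=9 | r0:Mul2,r1:Add2,r2:5,r3:Add1

STATUS = TAG Mul2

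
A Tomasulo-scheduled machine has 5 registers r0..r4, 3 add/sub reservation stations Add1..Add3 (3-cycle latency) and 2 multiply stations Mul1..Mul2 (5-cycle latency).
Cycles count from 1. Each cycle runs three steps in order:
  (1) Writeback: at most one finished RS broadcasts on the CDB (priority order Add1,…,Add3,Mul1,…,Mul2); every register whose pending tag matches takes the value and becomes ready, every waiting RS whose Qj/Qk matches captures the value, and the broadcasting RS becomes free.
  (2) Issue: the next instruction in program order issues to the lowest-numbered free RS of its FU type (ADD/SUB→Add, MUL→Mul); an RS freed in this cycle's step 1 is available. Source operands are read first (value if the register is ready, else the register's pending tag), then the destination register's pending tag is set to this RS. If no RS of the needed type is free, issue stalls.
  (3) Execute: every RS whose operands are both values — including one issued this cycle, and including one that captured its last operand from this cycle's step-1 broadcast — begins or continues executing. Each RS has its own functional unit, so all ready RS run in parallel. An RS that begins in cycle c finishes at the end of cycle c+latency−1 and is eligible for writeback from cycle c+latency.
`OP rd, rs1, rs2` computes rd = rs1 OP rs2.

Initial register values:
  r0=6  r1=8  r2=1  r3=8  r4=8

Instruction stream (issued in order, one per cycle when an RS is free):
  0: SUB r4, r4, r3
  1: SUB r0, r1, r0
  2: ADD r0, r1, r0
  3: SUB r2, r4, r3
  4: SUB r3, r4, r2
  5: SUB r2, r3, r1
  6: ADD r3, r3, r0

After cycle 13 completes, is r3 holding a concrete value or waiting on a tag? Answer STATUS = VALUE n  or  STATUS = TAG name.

STATUS = TAG Add3

  c1: issue SUB r4<-Add1  regs: r0:6,r1:8,r2:1,r3:8,r4:Add1
  c2: issue SUB r0<-Add2  regs: r0:Add2,r1:8,r2:1,r3:8,r4:Add1
  c3: issue ADD r0<-Add3  regs: r0:Add3,r1:8,r2:1,r3:8,r4:Add1
  c4: CDB Add1=0; issue SUB r2<-Add1  regs: r0:Add3,r1:8,r2:Add1,r3:8,r4:0
  c5: CDB Add2=2; issue SUB r3<-Add2  regs: r0:Add3,r1:8,r2:Add1,r3:Add2,r4:0
  c6: stall  regs: r0:Add3,r1:8,r2:Add1,r3:Add2,r4:0
  c7: CDB Add1=-8; issue SUB r2<-Add1  regs: r0:Add3,r1:8,r2:Add1,r3:Add2,r4:0
  c8: CDB Add3=10; issue ADD r3<-Add3  regs: r0:10,r1:8,r2:Add1,r3:Add3,r4:0
  c9: -  regs: r0:10,r1:8,r2:Add1,r3:Add3,r4:0
  c10: CDB Add2=8  regs: r0:10,r1:8,r2:Add1,r3:Add3,r4:0
  c11: -  regs: r0:10,r1:8,r2:Add1,r3:Add3,r4:0
  c12: -  regs: r0:10,r1:8,r2:Add1,r3:Add3,r4:0
  c13: CDB Add1=0  regs: r0:10,r1:8,r2:0,r3:Add3,r4:0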